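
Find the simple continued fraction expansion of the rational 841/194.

[4; 2, 1, 64]

Run the Euclidean algorithm on 841 and 194; the successive quotients are the partial quotients a_0, a_1, ... (each step inverts the fractional part left over by the previous one):
  841 = 4*194 + 65, so a_0 = 4.
  194 = 2*65 + 64, so a_1 = 2.
  65 = 1*64 + 1, so a_2 = 1.
  64 = 64*1 + 0, so a_3 = 64.
The remainder reaches 0 after 4 divisions, so the expansion has 4 partial quotients, read off in order.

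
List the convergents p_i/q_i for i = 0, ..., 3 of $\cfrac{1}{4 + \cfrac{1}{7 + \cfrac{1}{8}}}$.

Using the convergent recurrence p_i = a_i*p_{i-1} + p_{i-2}, q_i = a_i*q_{i-1} + q_{i-2} with p_{-2}=0, p_{-1}=1, q_{-2}=1, q_{-1}=0:
  i=0: a_0=0, p_0 = 0*1 + 0 = 0, q_0 = 0*0 + 1 = 1.
  i=1: a_1=4, p_1 = 4*0 + 1 = 1, q_1 = 4*1 + 0 = 4.
  i=2: a_2=7, p_2 = 7*1 + 0 = 7, q_2 = 7*4 + 1 = 29.
  i=3: a_3=8, p_3 = 8*7 + 1 = 57, q_3 = 8*29 + 4 = 236.

0/1, 1/4, 7/29, 57/236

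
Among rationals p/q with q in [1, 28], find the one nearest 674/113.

167/28

Expand x = 674/113 as a continued fraction with the Euclidean algorithm:
  674 = 5*113 + 109, so a_0 = 5.
  113 = 1*109 + 4, so a_1 = 1.
  109 = 27*4 + 1, so a_2 = 27.
  4 = 4*1 + 0, so a_3 = 4.
so x = [5; 1, 27, 4].
Convergents (p_i = a_i*p_{i-1} + p_{i-2}, q_i = a_i*q_{i-1} + q_{i-2} with p_{-2}=0, p_{-1}=1, q_{-2}=1, q_{-1}=0), until the denominator exceeds 28:
  i=0: a_0=5, p_0 = 5*1 + 0 = 5, q_0 = 5*0 + 1 = 1.
  i=1: a_1=1, p_1 = 1*5 + 1 = 6, q_1 = 1*1 + 0 = 1.
  i=2: a_2=27, p_2 = 27*6 + 5 = 167, q_2 = 27*1 + 1 = 28.
  i=3: a_3=4, p_3 = 4*167 + 6 = 674, q_3 = 4*28 + 1 = 113.
q_3 = 113 > 28, so the last convergent with denominator <= 28 is p_2/q_2 = 167/28.
The closest fraction with denominator <= 28 is either p_2/q_2 or the intermediate fraction (k*p_2 + p_1)/(k*q_2 + q_1) with the largest k >= 1 whose denominator stays <= 28; these approach x as k grows, and every other convergent or intermediate fraction in range is farther away.
Largest k: floor((28 - q_1)/q_2) = floor((28 - 1)/28) = 0.
Since k = 0, no intermediate fraction beyond p_2/q_2 has denominator <= 28, so the convergent 167/28 is the closest (its error is |674*28 - 167*113|/(113*28) = 1/3164).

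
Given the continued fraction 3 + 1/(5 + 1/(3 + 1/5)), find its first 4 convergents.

Using the convergent recurrence p_i = a_i*p_{i-1} + p_{i-2}, q_i = a_i*q_{i-1} + q_{i-2} with p_{-2}=0, p_{-1}=1, q_{-2}=1, q_{-1}=0:
  i=0: a_0=3, p_0 = 3*1 + 0 = 3, q_0 = 3*0 + 1 = 1.
  i=1: a_1=5, p_1 = 5*3 + 1 = 16, q_1 = 5*1 + 0 = 5.
  i=2: a_2=3, p_2 = 3*16 + 3 = 51, q_2 = 3*5 + 1 = 16.
  i=3: a_3=5, p_3 = 5*51 + 16 = 271, q_3 = 5*16 + 5 = 85.

3/1, 16/5, 51/16, 271/85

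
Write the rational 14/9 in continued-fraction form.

Run the Euclidean algorithm on 14 and 9; the successive quotients are the partial quotients a_0, a_1, ... (each step inverts the fractional part left over by the previous one):
  14 = 1*9 + 5, so a_0 = 1.
  9 = 1*5 + 4, so a_1 = 1.
  5 = 1*4 + 1, so a_2 = 1.
  4 = 4*1 + 0, so a_3 = 4.
The remainder reaches 0 after 4 divisions, so the expansion has 4 partial quotients, read off in order.

[1; 1, 1, 4]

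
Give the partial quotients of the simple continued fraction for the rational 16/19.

[0; 1, 5, 3]

Run the Euclidean algorithm on 16 and 19; the successive quotients are the partial quotients a_0, a_1, ... (each step inverts the fractional part left over by the previous one):
  16 = 0*19 + 16, so a_0 = 0.
  19 = 1*16 + 3, so a_1 = 1.
  16 = 5*3 + 1, so a_2 = 5.
  3 = 3*1 + 0, so a_3 = 3.
The remainder reaches 0 after 4 divisions, so the expansion has 4 partial quotients, read off in order.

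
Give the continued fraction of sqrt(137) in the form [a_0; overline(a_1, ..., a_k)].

[11; overline(1, 2, 2, 1, 1, 2, 2, 1, 22)]

Write x_i = (sqrt(137) + m_i)/d_i with (m_0, d_0) = (0, 1). a_0 = floor(sqrt(137)) = 11, since 11^2 = 121 <= 137 < 144 = 12^2.
Iterate m_{i+1} = d_i*a_i - m_i, d_{i+1} = (137 - m_{i+1}^2)/d_i, a_{i+1} = floor((a_0 + m_{i+1})/d_{i+1}):
  m_1 = 1*11 - 0 = 11, d_1 = (137 - 11^2)/1 = 16/1 = 16, a_1 = floor((11 + 11)/16) = 1.
  m_2 = 16*1 - 11 = 5, d_2 = (137 - 5^2)/16 = 112/16 = 7, a_2 = floor((11 + 5)/7) = 2.
  m_3 = 7*2 - 5 = 9, d_3 = (137 - 9^2)/7 = 56/7 = 8, a_3 = floor((11 + 9)/8) = 2.
  m_4 = 8*2 - 9 = 7, d_4 = (137 - 7^2)/8 = 88/8 = 11, a_4 = floor((11 + 7)/11) = 1.
  m_5 = 11*1 - 7 = 4, d_5 = (137 - 4^2)/11 = 121/11 = 11, a_5 = floor((11 + 4)/11) = 1.
  m_6 = 11*1 - 4 = 7, d_6 = (137 - 7^2)/11 = 88/11 = 8, a_6 = floor((11 + 7)/8) = 2.
  m_7 = 8*2 - 7 = 9, d_7 = (137 - 9^2)/8 = 56/8 = 7, a_7 = floor((11 + 9)/7) = 2.
  m_8 = 7*2 - 9 = 5, d_8 = (137 - 5^2)/7 = 112/7 = 16, a_8 = floor((11 + 5)/16) = 1.
  m_9 = 16*1 - 5 = 11, d_9 = (137 - 11^2)/16 = 16/16 = 1, a_9 = floor((11 + 11)/1) = 22.
  m_10 = 1*22 - 11 = 11, d_10 = (137 - 11^2)/1 = 16/1 = 16: (m_10, d_10) = (m_1, d_1) = (11, 16), so from here the quotients repeat a_1, ..., a_9; the period length is 9.
Hence the expansion of sqrt(137) is a_0 = 11 followed by the repeating block 1, 2, 2, 1, 1, 2, 2, 1, 22 (period 9).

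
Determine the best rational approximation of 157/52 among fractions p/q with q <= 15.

Expand x = 157/52 as a continued fraction with the Euclidean algorithm:
  157 = 3*52 + 1, so a_0 = 3.
  52 = 52*1 + 0, so a_1 = 52.
so x = [3; 52].
Convergents (p_i = a_i*p_{i-1} + p_{i-2}, q_i = a_i*q_{i-1} + q_{i-2} with p_{-2}=0, p_{-1}=1, q_{-2}=1, q_{-1}=0), until the denominator exceeds 15:
  i=0: a_0=3, p_0 = 3*1 + 0 = 3, q_0 = 3*0 + 1 = 1.
  i=1: a_1=52, p_1 = 52*3 + 1 = 157, q_1 = 52*1 + 0 = 52.
q_1 = 52 > 15, so the last convergent with denominator <= 15 is p_0/q_0 = 3/1.
The closest fraction with denominator <= 15 is either p_0/q_0 or the intermediate fraction (k*p_0 + p_{-1})/(k*q_0 + q_{-1}) with the largest k >= 1 whose denominator stays <= 15; these approach x as k grows, and every other convergent or intermediate fraction in range is farther away.
Largest k: floor((15 - q_{-1})/q_0) = floor((15 - 0)/1) = 15 (using the seeds p_{-1} = 1, q_{-1} = 0).
That gives (15*3 + 1)/(15*1 + 0) = 46/15.
Compare the errors: |x - 3/1| = |157*1 - 3*52|/(52*1) = 1/52, and |x - 46/15| = |157*15 - 46*52|/(52*15) = 37/780.
Cross-multiplying, 1*780 = 780 < 1924 = 37*52, so 1/52 is smaller: the convergent 3/1 is closer to x than 46/15.

3/1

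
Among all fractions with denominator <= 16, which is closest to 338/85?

Expand x = 338/85 as a continued fraction with the Euclidean algorithm:
  338 = 3*85 + 83, so a_0 = 3.
  85 = 1*83 + 2, so a_1 = 1.
  83 = 41*2 + 1, so a_2 = 41.
  2 = 2*1 + 0, so a_3 = 2.
so x = [3; 1, 41, 2].
Convergents (p_i = a_i*p_{i-1} + p_{i-2}, q_i = a_i*q_{i-1} + q_{i-2} with p_{-2}=0, p_{-1}=1, q_{-2}=1, q_{-1}=0), until the denominator exceeds 16:
  i=0: a_0=3, p_0 = 3*1 + 0 = 3, q_0 = 3*0 + 1 = 1.
  i=1: a_1=1, p_1 = 1*3 + 1 = 4, q_1 = 1*1 + 0 = 1.
  i=2: a_2=41, p_2 = 41*4 + 3 = 167, q_2 = 41*1 + 1 = 42.
q_2 = 42 > 16, so the last convergent with denominator <= 16 is p_1/q_1 = 4/1.
The closest fraction with denominator <= 16 is either p_1/q_1 or the intermediate fraction (k*p_1 + p_0)/(k*q_1 + q_0) with the largest k >= 1 whose denominator stays <= 16; these approach x as k grows, and every other convergent or intermediate fraction in range is farther away.
Largest k: floor((16 - q_0)/q_1) = floor((16 - 1)/1) = 15.
That gives (15*4 + 3)/(15*1 + 1) = 63/16.
Compare the errors: |x - 4/1| = |338*1 - 4*85|/(85*1) = 2/85, and |x - 63/16| = |338*16 - 63*85|/(85*16) = 53/1360.
Cross-multiplying, 2*1360 = 2720 < 4505 = 53*85, so 2/85 is smaller: the convergent 4/1 is closer to x than 63/16.

4/1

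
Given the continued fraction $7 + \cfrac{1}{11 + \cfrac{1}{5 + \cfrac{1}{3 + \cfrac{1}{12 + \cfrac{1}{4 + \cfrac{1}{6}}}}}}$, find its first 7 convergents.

Using the convergent recurrence p_i = a_i*p_{i-1} + p_{i-2}, q_i = a_i*q_{i-1} + q_{i-2} with p_{-2}=0, p_{-1}=1, q_{-2}=1, q_{-1}=0:
  i=0: a_0=7, p_0 = 7*1 + 0 = 7, q_0 = 7*0 + 1 = 1.
  i=1: a_1=11, p_1 = 11*7 + 1 = 78, q_1 = 11*1 + 0 = 11.
  i=2: a_2=5, p_2 = 5*78 + 7 = 397, q_2 = 5*11 + 1 = 56.
  i=3: a_3=3, p_3 = 3*397 + 78 = 1269, q_3 = 3*56 + 11 = 179.
  i=4: a_4=12, p_4 = 12*1269 + 397 = 15625, q_4 = 12*179 + 56 = 2204.
  i=5: a_5=4, p_5 = 4*15625 + 1269 = 63769, q_5 = 4*2204 + 179 = 8995.
  i=6: a_6=6, p_6 = 6*63769 + 15625 = 398239, q_6 = 6*8995 + 2204 = 56174.

7/1, 78/11, 397/56, 1269/179, 15625/2204, 63769/8995, 398239/56174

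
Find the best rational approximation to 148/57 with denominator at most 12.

Expand x = 148/57 as a continued fraction with the Euclidean algorithm:
  148 = 2*57 + 34, so a_0 = 2.
  57 = 1*34 + 23, so a_1 = 1.
  34 = 1*23 + 11, so a_2 = 1.
  23 = 2*11 + 1, so a_3 = 2.
  11 = 11*1 + 0, so a_4 = 11.
so x = [2; 1, 1, 2, 11].
Convergents (p_i = a_i*p_{i-1} + p_{i-2}, q_i = a_i*q_{i-1} + q_{i-2} with p_{-2}=0, p_{-1}=1, q_{-2}=1, q_{-1}=0), until the denominator exceeds 12:
  i=0: a_0=2, p_0 = 2*1 + 0 = 2, q_0 = 2*0 + 1 = 1.
  i=1: a_1=1, p_1 = 1*2 + 1 = 3, q_1 = 1*1 + 0 = 1.
  i=2: a_2=1, p_2 = 1*3 + 2 = 5, q_2 = 1*1 + 1 = 2.
  i=3: a_3=2, p_3 = 2*5 + 3 = 13, q_3 = 2*2 + 1 = 5.
  i=4: a_4=11, p_4 = 11*13 + 5 = 148, q_4 = 11*5 + 2 = 57.
q_4 = 57 > 12, so the last convergent with denominator <= 12 is p_3/q_3 = 13/5.
The closest fraction with denominator <= 12 is either p_3/q_3 or the intermediate fraction (k*p_3 + p_2)/(k*q_3 + q_2) with the largest k >= 1 whose denominator stays <= 12; these approach x as k grows, and every other convergent or intermediate fraction in range is farther away.
Largest k: floor((12 - q_2)/q_3) = floor((12 - 2)/5) = 2.
That gives (2*13 + 5)/(2*5 + 2) = 31/12.
Compare the errors: |x - 13/5| = |148*5 - 13*57|/(57*5) = 1/285, and |x - 31/12| = |148*12 - 31*57|/(57*12) = 9/684.
Cross-multiplying, 1*684 = 684 < 2565 = 9*285, so 1/285 is smaller: the convergent 13/5 is closer to x than 31/12.

13/5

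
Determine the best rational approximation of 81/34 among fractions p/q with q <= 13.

31/13

Expand x = 81/34 as a continued fraction with the Euclidean algorithm:
  81 = 2*34 + 13, so a_0 = 2.
  34 = 2*13 + 8, so a_1 = 2.
  13 = 1*8 + 5, so a_2 = 1.
  8 = 1*5 + 3, so a_3 = 1.
  5 = 1*3 + 2, so a_4 = 1.
  3 = 1*2 + 1, so a_5 = 1.
  2 = 2*1 + 0, so a_6 = 2.
so x = [2; 2, 1, 1, 1, 1, 2].
Convergents (p_i = a_i*p_{i-1} + p_{i-2}, q_i = a_i*q_{i-1} + q_{i-2} with p_{-2}=0, p_{-1}=1, q_{-2}=1, q_{-1}=0), until the denominator exceeds 13:
  i=0: a_0=2, p_0 = 2*1 + 0 = 2, q_0 = 2*0 + 1 = 1.
  i=1: a_1=2, p_1 = 2*2 + 1 = 5, q_1 = 2*1 + 0 = 2.
  i=2: a_2=1, p_2 = 1*5 + 2 = 7, q_2 = 1*2 + 1 = 3.
  i=3: a_3=1, p_3 = 1*7 + 5 = 12, q_3 = 1*3 + 2 = 5.
  i=4: a_4=1, p_4 = 1*12 + 7 = 19, q_4 = 1*5 + 3 = 8.
  i=5: a_5=1, p_5 = 1*19 + 12 = 31, q_5 = 1*8 + 5 = 13.
  i=6: a_6=2, p_6 = 2*31 + 19 = 81, q_6 = 2*13 + 8 = 34.
q_6 = 34 > 13, so the last convergent with denominator <= 13 is p_5/q_5 = 31/13.
The closest fraction with denominator <= 13 is either p_5/q_5 or the intermediate fraction (k*p_5 + p_4)/(k*q_5 + q_4) with the largest k >= 1 whose denominator stays <= 13; these approach x as k grows, and every other convergent or intermediate fraction in range is farther away.
Largest k: floor((13 - q_4)/q_5) = floor((13 - 8)/13) = 0.
Since k = 0, no intermediate fraction beyond p_5/q_5 has denominator <= 13, so the convergent 31/13 is the closest (its error is |81*13 - 31*34|/(34*13) = 1/442).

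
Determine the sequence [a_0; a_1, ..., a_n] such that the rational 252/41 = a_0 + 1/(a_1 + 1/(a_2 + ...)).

Run the Euclidean algorithm on 252 and 41; the successive quotients are the partial quotients a_0, a_1, ... (each step inverts the fractional part left over by the previous one):
  252 = 6*41 + 6, so a_0 = 6.
  41 = 6*6 + 5, so a_1 = 6.
  6 = 1*5 + 1, so a_2 = 1.
  5 = 5*1 + 0, so a_3 = 5.
The remainder reaches 0 after 4 divisions, so the expansion has 4 partial quotients, read off in order.

[6; 6, 1, 5]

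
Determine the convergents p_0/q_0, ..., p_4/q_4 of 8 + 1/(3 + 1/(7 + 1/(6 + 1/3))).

8/1, 25/3, 183/22, 1123/135, 3552/427

Using the convergent recurrence p_i = a_i*p_{i-1} + p_{i-2}, q_i = a_i*q_{i-1} + q_{i-2} with p_{-2}=0, p_{-1}=1, q_{-2}=1, q_{-1}=0:
  i=0: a_0=8, p_0 = 8*1 + 0 = 8, q_0 = 8*0 + 1 = 1.
  i=1: a_1=3, p_1 = 3*8 + 1 = 25, q_1 = 3*1 + 0 = 3.
  i=2: a_2=7, p_2 = 7*25 + 8 = 183, q_2 = 7*3 + 1 = 22.
  i=3: a_3=6, p_3 = 6*183 + 25 = 1123, q_3 = 6*22 + 3 = 135.
  i=4: a_4=3, p_4 = 3*1123 + 183 = 3552, q_4 = 3*135 + 22 = 427.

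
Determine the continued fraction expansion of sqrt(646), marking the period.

[25; (2, 2, 2, 50)]

Write x_i = (sqrt(646) + m_i)/d_i with (m_0, d_0) = (0, 1). a_0 = floor(sqrt(646)) = 25, since 25^2 = 625 <= 646 < 676 = 26^2.
Iterate m_{i+1} = d_i*a_i - m_i, d_{i+1} = (646 - m_{i+1}^2)/d_i, a_{i+1} = floor((a_0 + m_{i+1})/d_{i+1}):
  m_1 = 1*25 - 0 = 25, d_1 = (646 - 25^2)/1 = 21/1 = 21, a_1 = floor((25 + 25)/21) = 2.
  m_2 = 21*2 - 25 = 17, d_2 = (646 - 17^2)/21 = 357/21 = 17, a_2 = floor((25 + 17)/17) = 2.
  m_3 = 17*2 - 17 = 17, d_3 = (646 - 17^2)/17 = 357/17 = 21, a_3 = floor((25 + 17)/21) = 2.
  m_4 = 21*2 - 17 = 25, d_4 = (646 - 25^2)/21 = 21/21 = 1, a_4 = floor((25 + 25)/1) = 50.
  m_5 = 1*50 - 25 = 25, d_5 = (646 - 25^2)/1 = 21/1 = 21: (m_5, d_5) = (m_1, d_1) = (25, 21), so from here the quotients repeat a_1, ..., a_4; the period length is 4.
Hence the expansion of sqrt(646) is a_0 = 25 followed by the repeating block 2, 2, 2, 50 (period 4).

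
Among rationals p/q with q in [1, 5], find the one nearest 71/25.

Expand x = 71/25 as a continued fraction with the Euclidean algorithm:
  71 = 2*25 + 21, so a_0 = 2.
  25 = 1*21 + 4, so a_1 = 1.
  21 = 5*4 + 1, so a_2 = 5.
  4 = 4*1 + 0, so a_3 = 4.
so x = [2; 1, 5, 4].
Convergents (p_i = a_i*p_{i-1} + p_{i-2}, q_i = a_i*q_{i-1} + q_{i-2} with p_{-2}=0, p_{-1}=1, q_{-2}=1, q_{-1}=0), until the denominator exceeds 5:
  i=0: a_0=2, p_0 = 2*1 + 0 = 2, q_0 = 2*0 + 1 = 1.
  i=1: a_1=1, p_1 = 1*2 + 1 = 3, q_1 = 1*1 + 0 = 1.
  i=2: a_2=5, p_2 = 5*3 + 2 = 17, q_2 = 5*1 + 1 = 6.
q_2 = 6 > 5, so the last convergent with denominator <= 5 is p_1/q_1 = 3/1.
The closest fraction with denominator <= 5 is either p_1/q_1 or the intermediate fraction (k*p_1 + p_0)/(k*q_1 + q_0) with the largest k >= 1 whose denominator stays <= 5; these approach x as k grows, and every other convergent or intermediate fraction in range is farther away.
Largest k: floor((5 - q_0)/q_1) = floor((5 - 1)/1) = 4.
That gives (4*3 + 2)/(4*1 + 1) = 14/5.
Compare the errors: |x - 3/1| = |71*1 - 3*25|/(25*1) = 4/25, and |x - 14/5| = |71*5 - 14*25|/(25*5) = 5/125.
Cross-multiplying, 5*25 = 125 < 500 = 4*125, so 5/125 is smaller: the intermediate fraction 14/5 is closer to x than 3/1.

14/5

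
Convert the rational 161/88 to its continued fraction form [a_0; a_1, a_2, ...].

[1; 1, 4, 1, 6, 2]

Run the Euclidean algorithm on 161 and 88; the successive quotients are the partial quotients a_0, a_1, ... (each step inverts the fractional part left over by the previous one):
  161 = 1*88 + 73, so a_0 = 1.
  88 = 1*73 + 15, so a_1 = 1.
  73 = 4*15 + 13, so a_2 = 4.
  15 = 1*13 + 2, so a_3 = 1.
  13 = 6*2 + 1, so a_4 = 6.
  2 = 2*1 + 0, so a_5 = 2.
The remainder reaches 0 after 6 divisions, so the expansion has 6 partial quotients, read off in order.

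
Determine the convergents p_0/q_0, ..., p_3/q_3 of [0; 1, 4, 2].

0/1, 1/1, 4/5, 9/11

Using the convergent recurrence p_i = a_i*p_{i-1} + p_{i-2}, q_i = a_i*q_{i-1} + q_{i-2} with p_{-2}=0, p_{-1}=1, q_{-2}=1, q_{-1}=0:
  i=0: a_0=0, p_0 = 0*1 + 0 = 0, q_0 = 0*0 + 1 = 1.
  i=1: a_1=1, p_1 = 1*0 + 1 = 1, q_1 = 1*1 + 0 = 1.
  i=2: a_2=4, p_2 = 4*1 + 0 = 4, q_2 = 4*1 + 1 = 5.
  i=3: a_3=2, p_3 = 2*4 + 1 = 9, q_3 = 2*5 + 1 = 11.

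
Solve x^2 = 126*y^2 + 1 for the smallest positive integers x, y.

(x, y) = (449, 40)

First expand sqrt(126) as a continued fraction. With x_i = (sqrt(126) + m_i)/d_i and (m_0, d_0) = (0, 1): a_0 = floor(sqrt(126)) = 11, since 11^2 = 121 <= 126 < 144 = 12^2.
Iterate m_{i+1} = d_i*a_i - m_i, d_{i+1} = (126 - m_{i+1}^2)/d_i, a_{i+1} = floor((a_0 + m_{i+1})/d_{i+1}):
  m_1 = 1*11 - 0 = 11, d_1 = (126 - 11^2)/1 = 5/1 = 5, a_1 = floor((11 + 11)/5) = 4.
  m_2 = 5*4 - 11 = 9, d_2 = (126 - 9^2)/5 = 45/5 = 9, a_2 = floor((11 + 9)/9) = 2.
  m_3 = 9*2 - 9 = 9, d_3 = (126 - 9^2)/9 = 45/9 = 5, a_3 = floor((11 + 9)/5) = 4.
  m_4 = 5*4 - 9 = 11, d_4 = (126 - 11^2)/5 = 5/5 = 1, a_4 = floor((11 + 11)/1) = 22.
  m_5 = 1*22 - 11 = 11, d_5 = (126 - 11^2)/1 = 5/1 = 5: (m_5, d_5) = (m_1, d_1) = (11, 5), so from here the quotients repeat a_1, ..., a_4; the period length is 4.
So sqrt(126) = [11; (4, 2, 4, 22)] with period length k = 4.
k is even, so the fundamental solution of x^2 - 126y^2 = 1 is (p_{k-1}, q_{k-1}) = (p_3, q_3); compute convergents through index 3.
Convergents (p_i = a_i*p_{i-1} + p_{i-2}, q_i = a_i*q_{i-1} + q_{i-2} with p_{-2}=0, p_{-1}=1, q_{-2}=1, q_{-1}=0):
  i=0: a_0=11, p_0 = 11*1 + 0 = 11, q_0 = 11*0 + 1 = 1.
  i=1: a_1=4, p_1 = 4*11 + 1 = 45, q_1 = 4*1 + 0 = 4.
  i=2: a_2=2, p_2 = 2*45 + 11 = 101, q_2 = 2*4 + 1 = 9.
  i=3: a_3=4, p_3 = 4*101 + 45 = 449, q_3 = 4*9 + 4 = 40.
Check: 449^2 - 126*40^2 = 201601 - 201600 = 1, so (x, y) = (449, 40) solves the equation, and by the theorem it is the least positive solution.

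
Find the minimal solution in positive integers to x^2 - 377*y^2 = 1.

First expand sqrt(377) as a continued fraction. With x_i = (sqrt(377) + m_i)/d_i and (m_0, d_0) = (0, 1): a_0 = floor(sqrt(377)) = 19, since 19^2 = 361 <= 377 < 400 = 20^2.
Iterate m_{i+1} = d_i*a_i - m_i, d_{i+1} = (377 - m_{i+1}^2)/d_i, a_{i+1} = floor((a_0 + m_{i+1})/d_{i+1}):
  m_1 = 1*19 - 0 = 19, d_1 = (377 - 19^2)/1 = 16/1 = 16, a_1 = floor((19 + 19)/16) = 2.
  m_2 = 16*2 - 19 = 13, d_2 = (377 - 13^2)/16 = 208/16 = 13, a_2 = floor((19 + 13)/13) = 2.
  m_3 = 13*2 - 13 = 13, d_3 = (377 - 13^2)/13 = 208/13 = 16, a_3 = floor((19 + 13)/16) = 2.
  m_4 = 16*2 - 13 = 19, d_4 = (377 - 19^2)/16 = 16/16 = 1, a_4 = floor((19 + 19)/1) = 38.
  m_5 = 1*38 - 19 = 19, d_5 = (377 - 19^2)/1 = 16/1 = 16: (m_5, d_5) = (m_1, d_1) = (19, 16), so from here the quotients repeat a_1, ..., a_4; the period length is 4.
So sqrt(377) = [19; (2, 2, 2, 38)] with period length k = 4.
k is even, so the fundamental solution of x^2 - 377y^2 = 1 is (p_{k-1}, q_{k-1}) = (p_3, q_3); compute convergents through index 3.
Convergents (p_i = a_i*p_{i-1} + p_{i-2}, q_i = a_i*q_{i-1} + q_{i-2} with p_{-2}=0, p_{-1}=1, q_{-2}=1, q_{-1}=0):
  i=0: a_0=19, p_0 = 19*1 + 0 = 19, q_0 = 19*0 + 1 = 1.
  i=1: a_1=2, p_1 = 2*19 + 1 = 39, q_1 = 2*1 + 0 = 2.
  i=2: a_2=2, p_2 = 2*39 + 19 = 97, q_2 = 2*2 + 1 = 5.
  i=3: a_3=2, p_3 = 2*97 + 39 = 233, q_3 = 2*5 + 2 = 12.
Check: 233^2 - 377*12^2 = 54289 - 54288 = 1, so (x, y) = (233, 12) solves the equation, and by the theorem it is the least positive solution.

(x, y) = (233, 12)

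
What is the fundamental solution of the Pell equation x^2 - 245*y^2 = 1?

(x, y) = (51841, 3312)

First expand sqrt(245) as a continued fraction. With x_i = (sqrt(245) + m_i)/d_i and (m_0, d_0) = (0, 1): a_0 = floor(sqrt(245)) = 15, since 15^2 = 225 <= 245 < 256 = 16^2.
Iterate m_{i+1} = d_i*a_i - m_i, d_{i+1} = (245 - m_{i+1}^2)/d_i, a_{i+1} = floor((a_0 + m_{i+1})/d_{i+1}):
  m_1 = 1*15 - 0 = 15, d_1 = (245 - 15^2)/1 = 20/1 = 20, a_1 = floor((15 + 15)/20) = 1.
  m_2 = 20*1 - 15 = 5, d_2 = (245 - 5^2)/20 = 220/20 = 11, a_2 = floor((15 + 5)/11) = 1.
  m_3 = 11*1 - 5 = 6, d_3 = (245 - 6^2)/11 = 209/11 = 19, a_3 = floor((15 + 6)/19) = 1.
  m_4 = 19*1 - 6 = 13, d_4 = (245 - 13^2)/19 = 76/19 = 4, a_4 = floor((15 + 13)/4) = 7.
  m_5 = 4*7 - 13 = 15, d_5 = (245 - 15^2)/4 = 20/4 = 5, a_5 = floor((15 + 15)/5) = 6.
  m_6 = 5*6 - 15 = 15, d_6 = (245 - 15^2)/5 = 20/5 = 4, a_6 = floor((15 + 15)/4) = 7.
  m_7 = 4*7 - 15 = 13, d_7 = (245 - 13^2)/4 = 76/4 = 19, a_7 = floor((15 + 13)/19) = 1.
  m_8 = 19*1 - 13 = 6, d_8 = (245 - 6^2)/19 = 209/19 = 11, a_8 = floor((15 + 6)/11) = 1.
  m_9 = 11*1 - 6 = 5, d_9 = (245 - 5^2)/11 = 220/11 = 20, a_9 = floor((15 + 5)/20) = 1.
  m_10 = 20*1 - 5 = 15, d_10 = (245 - 15^2)/20 = 20/20 = 1, a_10 = floor((15 + 15)/1) = 30.
  m_11 = 1*30 - 15 = 15, d_11 = (245 - 15^2)/1 = 20/1 = 20: (m_11, d_11) = (m_1, d_1) = (15, 20), so from here the quotients repeat a_1, ..., a_10; the period length is 10.
So sqrt(245) = [15; (1, 1, 1, 7, 6, 7, 1, 1, 1, 30)] with period length k = 10.
k is even, so the fundamental solution of x^2 - 245y^2 = 1 is (p_{k-1}, q_{k-1}) = (p_9, q_9); compute convergents through index 9.
Convergents (p_i = a_i*p_{i-1} + p_{i-2}, q_i = a_i*q_{i-1} + q_{i-2} with p_{-2}=0, p_{-1}=1, q_{-2}=1, q_{-1}=0):
  i=0: a_0=15, p_0 = 15*1 + 0 = 15, q_0 = 15*0 + 1 = 1.
  i=1: a_1=1, p_1 = 1*15 + 1 = 16, q_1 = 1*1 + 0 = 1.
  i=2: a_2=1, p_2 = 1*16 + 15 = 31, q_2 = 1*1 + 1 = 2.
  i=3: a_3=1, p_3 = 1*31 + 16 = 47, q_3 = 1*2 + 1 = 3.
  i=4: a_4=7, p_4 = 7*47 + 31 = 360, q_4 = 7*3 + 2 = 23.
  i=5: a_5=6, p_5 = 6*360 + 47 = 2207, q_5 = 6*23 + 3 = 141.
  i=6: a_6=7, p_6 = 7*2207 + 360 = 15809, q_6 = 7*141 + 23 = 1010.
  i=7: a_7=1, p_7 = 1*15809 + 2207 = 18016, q_7 = 1*1010 + 141 = 1151.
  i=8: a_8=1, p_8 = 1*18016 + 15809 = 33825, q_8 = 1*1151 + 1010 = 2161.
  i=9: a_9=1, p_9 = 1*33825 + 18016 = 51841, q_9 = 1*2161 + 1151 = 3312.
Check: 51841^2 - 245*3312^2 = 2687489281 - 2687489280 = 1, so (x, y) = (51841, 3312) solves the equation, and by the theorem it is the least positive solution.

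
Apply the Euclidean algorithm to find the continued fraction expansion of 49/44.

[1; 8, 1, 4]

Run the Euclidean algorithm on 49 and 44; the successive quotients are the partial quotients a_0, a_1, ... (each step inverts the fractional part left over by the previous one):
  49 = 1*44 + 5, so a_0 = 1.
  44 = 8*5 + 4, so a_1 = 8.
  5 = 1*4 + 1, so a_2 = 1.
  4 = 4*1 + 0, so a_3 = 4.
The remainder reaches 0 after 4 divisions, so the expansion has 4 partial quotients, read off in order.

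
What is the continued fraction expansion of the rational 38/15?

Run the Euclidean algorithm on 38 and 15; the successive quotients are the partial quotients a_0, a_1, ... (each step inverts the fractional part left over by the previous one):
  38 = 2*15 + 8, so a_0 = 2.
  15 = 1*8 + 7, so a_1 = 1.
  8 = 1*7 + 1, so a_2 = 1.
  7 = 7*1 + 0, so a_3 = 7.
The remainder reaches 0 after 4 divisions, so the expansion has 4 partial quotients, read off in order.

[2; 1, 1, 7]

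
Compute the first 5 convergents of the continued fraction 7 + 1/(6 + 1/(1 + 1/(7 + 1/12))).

Using the convergent recurrence p_i = a_i*p_{i-1} + p_{i-2}, q_i = a_i*q_{i-1} + q_{i-2} with p_{-2}=0, p_{-1}=1, q_{-2}=1, q_{-1}=0:
  i=0: a_0=7, p_0 = 7*1 + 0 = 7, q_0 = 7*0 + 1 = 1.
  i=1: a_1=6, p_1 = 6*7 + 1 = 43, q_1 = 6*1 + 0 = 6.
  i=2: a_2=1, p_2 = 1*43 + 7 = 50, q_2 = 1*6 + 1 = 7.
  i=3: a_3=7, p_3 = 7*50 + 43 = 393, q_3 = 7*7 + 6 = 55.
  i=4: a_4=12, p_4 = 12*393 + 50 = 4766, q_4 = 12*55 + 7 = 667.

7/1, 43/6, 50/7, 393/55, 4766/667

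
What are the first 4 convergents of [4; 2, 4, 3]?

4/1, 9/2, 40/9, 129/29

Using the convergent recurrence p_i = a_i*p_{i-1} + p_{i-2}, q_i = a_i*q_{i-1} + q_{i-2} with p_{-2}=0, p_{-1}=1, q_{-2}=1, q_{-1}=0:
  i=0: a_0=4, p_0 = 4*1 + 0 = 4, q_0 = 4*0 + 1 = 1.
  i=1: a_1=2, p_1 = 2*4 + 1 = 9, q_1 = 2*1 + 0 = 2.
  i=2: a_2=4, p_2 = 4*9 + 4 = 40, q_2 = 4*2 + 1 = 9.
  i=3: a_3=3, p_3 = 3*40 + 9 = 129, q_3 = 3*9 + 2 = 29.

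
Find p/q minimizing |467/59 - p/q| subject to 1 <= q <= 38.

Expand x = 467/59 as a continued fraction with the Euclidean algorithm:
  467 = 7*59 + 54, so a_0 = 7.
  59 = 1*54 + 5, so a_1 = 1.
  54 = 10*5 + 4, so a_2 = 10.
  5 = 1*4 + 1, so a_3 = 1.
  4 = 4*1 + 0, so a_4 = 4.
so x = [7; 1, 10, 1, 4].
Convergents (p_i = a_i*p_{i-1} + p_{i-2}, q_i = a_i*q_{i-1} + q_{i-2} with p_{-2}=0, p_{-1}=1, q_{-2}=1, q_{-1}=0), until the denominator exceeds 38:
  i=0: a_0=7, p_0 = 7*1 + 0 = 7, q_0 = 7*0 + 1 = 1.
  i=1: a_1=1, p_1 = 1*7 + 1 = 8, q_1 = 1*1 + 0 = 1.
  i=2: a_2=10, p_2 = 10*8 + 7 = 87, q_2 = 10*1 + 1 = 11.
  i=3: a_3=1, p_3 = 1*87 + 8 = 95, q_3 = 1*11 + 1 = 12.
  i=4: a_4=4, p_4 = 4*95 + 87 = 467, q_4 = 4*12 + 11 = 59.
q_4 = 59 > 38, so the last convergent with denominator <= 38 is p_3/q_3 = 95/12.
The closest fraction with denominator <= 38 is either p_3/q_3 or the intermediate fraction (k*p_3 + p_2)/(k*q_3 + q_2) with the largest k >= 1 whose denominator stays <= 38; these approach x as k grows, and every other convergent or intermediate fraction in range is farther away.
Largest k: floor((38 - q_2)/q_3) = floor((38 - 11)/12) = 2.
That gives (2*95 + 87)/(2*12 + 11) = 277/35.
Compare the errors: |x - 95/12| = |467*12 - 95*59|/(59*12) = 1/708, and |x - 277/35| = |467*35 - 277*59|/(59*35) = 2/2065.
Cross-multiplying, 2*708 = 1416 < 2065 = 1*2065, so 2/2065 is smaller: the intermediate fraction 277/35 is closer to x than 95/12.

277/35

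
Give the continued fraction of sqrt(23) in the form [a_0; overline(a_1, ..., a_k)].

Write x_i = (sqrt(23) + m_i)/d_i with (m_0, d_0) = (0, 1). a_0 = floor(sqrt(23)) = 4, since 4^2 = 16 <= 23 < 25 = 5^2.
Iterate m_{i+1} = d_i*a_i - m_i, d_{i+1} = (23 - m_{i+1}^2)/d_i, a_{i+1} = floor((a_0 + m_{i+1})/d_{i+1}):
  m_1 = 1*4 - 0 = 4, d_1 = (23 - 4^2)/1 = 7/1 = 7, a_1 = floor((4 + 4)/7) = 1.
  m_2 = 7*1 - 4 = 3, d_2 = (23 - 3^2)/7 = 14/7 = 2, a_2 = floor((4 + 3)/2) = 3.
  m_3 = 2*3 - 3 = 3, d_3 = (23 - 3^2)/2 = 14/2 = 7, a_3 = floor((4 + 3)/7) = 1.
  m_4 = 7*1 - 3 = 4, d_4 = (23 - 4^2)/7 = 7/7 = 1, a_4 = floor((4 + 4)/1) = 8.
  m_5 = 1*8 - 4 = 4, d_5 = (23 - 4^2)/1 = 7/1 = 7: (m_5, d_5) = (m_1, d_1) = (4, 7), so from here the quotients repeat a_1, ..., a_4; the period length is 4.
Hence the expansion of sqrt(23) is a_0 = 4 followed by the repeating block 1, 3, 1, 8 (period 4).

[4; overline(1, 3, 1, 8)]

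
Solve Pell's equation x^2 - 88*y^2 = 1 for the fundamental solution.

First expand sqrt(88) as a continued fraction. With x_i = (sqrt(88) + m_i)/d_i and (m_0, d_0) = (0, 1): a_0 = floor(sqrt(88)) = 9, since 9^2 = 81 <= 88 < 100 = 10^2.
Iterate m_{i+1} = d_i*a_i - m_i, d_{i+1} = (88 - m_{i+1}^2)/d_i, a_{i+1} = floor((a_0 + m_{i+1})/d_{i+1}):
  m_1 = 1*9 - 0 = 9, d_1 = (88 - 9^2)/1 = 7/1 = 7, a_1 = floor((9 + 9)/7) = 2.
  m_2 = 7*2 - 9 = 5, d_2 = (88 - 5^2)/7 = 63/7 = 9, a_2 = floor((9 + 5)/9) = 1.
  m_3 = 9*1 - 5 = 4, d_3 = (88 - 4^2)/9 = 72/9 = 8, a_3 = floor((9 + 4)/8) = 1.
  m_4 = 8*1 - 4 = 4, d_4 = (88 - 4^2)/8 = 72/8 = 9, a_4 = floor((9 + 4)/9) = 1.
  m_5 = 9*1 - 4 = 5, d_5 = (88 - 5^2)/9 = 63/9 = 7, a_5 = floor((9 + 5)/7) = 2.
  m_6 = 7*2 - 5 = 9, d_6 = (88 - 9^2)/7 = 7/7 = 1, a_6 = floor((9 + 9)/1) = 18.
  m_7 = 1*18 - 9 = 9, d_7 = (88 - 9^2)/1 = 7/1 = 7: (m_7, d_7) = (m_1, d_1) = (9, 7), so from here the quotients repeat a_1, ..., a_6; the period length is 6.
So sqrt(88) = [9; (2, 1, 1, 1, 2, 18)] with period length k = 6.
k is even, so the fundamental solution of x^2 - 88y^2 = 1 is (p_{k-1}, q_{k-1}) = (p_5, q_5); compute convergents through index 5.
Convergents (p_i = a_i*p_{i-1} + p_{i-2}, q_i = a_i*q_{i-1} + q_{i-2} with p_{-2}=0, p_{-1}=1, q_{-2}=1, q_{-1}=0):
  i=0: a_0=9, p_0 = 9*1 + 0 = 9, q_0 = 9*0 + 1 = 1.
  i=1: a_1=2, p_1 = 2*9 + 1 = 19, q_1 = 2*1 + 0 = 2.
  i=2: a_2=1, p_2 = 1*19 + 9 = 28, q_2 = 1*2 + 1 = 3.
  i=3: a_3=1, p_3 = 1*28 + 19 = 47, q_3 = 1*3 + 2 = 5.
  i=4: a_4=1, p_4 = 1*47 + 28 = 75, q_4 = 1*5 + 3 = 8.
  i=5: a_5=2, p_5 = 2*75 + 47 = 197, q_5 = 2*8 + 5 = 21.
Check: 197^2 - 88*21^2 = 38809 - 38808 = 1, so (x, y) = (197, 21) solves the equation, and by the theorem it is the least positive solution.

(x, y) = (197, 21)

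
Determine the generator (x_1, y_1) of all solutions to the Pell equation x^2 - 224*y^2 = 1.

(x, y) = (15, 1)

First expand sqrt(224) as a continued fraction. With x_i = (sqrt(224) + m_i)/d_i and (m_0, d_0) = (0, 1): a_0 = floor(sqrt(224)) = 14, since 14^2 = 196 <= 224 < 225 = 15^2.
Iterate m_{i+1} = d_i*a_i - m_i, d_{i+1} = (224 - m_{i+1}^2)/d_i, a_{i+1} = floor((a_0 + m_{i+1})/d_{i+1}):
  m_1 = 1*14 - 0 = 14, d_1 = (224 - 14^2)/1 = 28/1 = 28, a_1 = floor((14 + 14)/28) = 1.
  m_2 = 28*1 - 14 = 14, d_2 = (224 - 14^2)/28 = 28/28 = 1, a_2 = floor((14 + 14)/1) = 28.
  m_3 = 1*28 - 14 = 14, d_3 = (224 - 14^2)/1 = 28/1 = 28: (m_3, d_3) = (m_1, d_1) = (14, 28), so from here the quotients repeat a_1, a_2; the period length is 2.
So sqrt(224) = [14; (1, 28)] with period length k = 2.
k is even, so the fundamental solution of x^2 - 224y^2 = 1 is (p_{k-1}, q_{k-1}) = (p_1, q_1); compute convergents through index 1.
Convergents (p_i = a_i*p_{i-1} + p_{i-2}, q_i = a_i*q_{i-1} + q_{i-2} with p_{-2}=0, p_{-1}=1, q_{-2}=1, q_{-1}=0):
  i=0: a_0=14, p_0 = 14*1 + 0 = 14, q_0 = 14*0 + 1 = 1.
  i=1: a_1=1, p_1 = 1*14 + 1 = 15, q_1 = 1*1 + 0 = 1.
Check: 15^2 - 224*1^2 = 225 - 224 = 1, so (x, y) = (15, 1) solves the equation, and by the theorem it is the least positive solution.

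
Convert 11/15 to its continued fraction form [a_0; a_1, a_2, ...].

[0; 1, 2, 1, 3]

Run the Euclidean algorithm on 11 and 15; the successive quotients are the partial quotients a_0, a_1, ... (each step inverts the fractional part left over by the previous one):
  11 = 0*15 + 11, so a_0 = 0.
  15 = 1*11 + 4, so a_1 = 1.
  11 = 2*4 + 3, so a_2 = 2.
  4 = 1*3 + 1, so a_3 = 1.
  3 = 3*1 + 0, so a_4 = 3.
The remainder reaches 0 after 5 divisions, so the expansion has 5 partial quotients, read off in order.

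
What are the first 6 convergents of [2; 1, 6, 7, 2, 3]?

Using the convergent recurrence p_i = a_i*p_{i-1} + p_{i-2}, q_i = a_i*q_{i-1} + q_{i-2} with p_{-2}=0, p_{-1}=1, q_{-2}=1, q_{-1}=0:
  i=0: a_0=2, p_0 = 2*1 + 0 = 2, q_0 = 2*0 + 1 = 1.
  i=1: a_1=1, p_1 = 1*2 + 1 = 3, q_1 = 1*1 + 0 = 1.
  i=2: a_2=6, p_2 = 6*3 + 2 = 20, q_2 = 6*1 + 1 = 7.
  i=3: a_3=7, p_3 = 7*20 + 3 = 143, q_3 = 7*7 + 1 = 50.
  i=4: a_4=2, p_4 = 2*143 + 20 = 306, q_4 = 2*50 + 7 = 107.
  i=5: a_5=3, p_5 = 3*306 + 143 = 1061, q_5 = 3*107 + 50 = 371.

2/1, 3/1, 20/7, 143/50, 306/107, 1061/371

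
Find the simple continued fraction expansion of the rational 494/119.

[4; 6, 1, 1, 1, 1, 3]

Run the Euclidean algorithm on 494 and 119; the successive quotients are the partial quotients a_0, a_1, ... (each step inverts the fractional part left over by the previous one):
  494 = 4*119 + 18, so a_0 = 4.
  119 = 6*18 + 11, so a_1 = 6.
  18 = 1*11 + 7, so a_2 = 1.
  11 = 1*7 + 4, so a_3 = 1.
  7 = 1*4 + 3, so a_4 = 1.
  4 = 1*3 + 1, so a_5 = 1.
  3 = 3*1 + 0, so a_6 = 3.
The remainder reaches 0 after 7 divisions, so the expansion has 7 partial quotients, read off in order.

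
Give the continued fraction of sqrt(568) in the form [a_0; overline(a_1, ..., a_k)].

[23; overline(1, 4, 1, 46)]

Write x_i = (sqrt(568) + m_i)/d_i with (m_0, d_0) = (0, 1). a_0 = floor(sqrt(568)) = 23, since 23^2 = 529 <= 568 < 576 = 24^2.
Iterate m_{i+1} = d_i*a_i - m_i, d_{i+1} = (568 - m_{i+1}^2)/d_i, a_{i+1} = floor((a_0 + m_{i+1})/d_{i+1}):
  m_1 = 1*23 - 0 = 23, d_1 = (568 - 23^2)/1 = 39/1 = 39, a_1 = floor((23 + 23)/39) = 1.
  m_2 = 39*1 - 23 = 16, d_2 = (568 - 16^2)/39 = 312/39 = 8, a_2 = floor((23 + 16)/8) = 4.
  m_3 = 8*4 - 16 = 16, d_3 = (568 - 16^2)/8 = 312/8 = 39, a_3 = floor((23 + 16)/39) = 1.
  m_4 = 39*1 - 16 = 23, d_4 = (568 - 23^2)/39 = 39/39 = 1, a_4 = floor((23 + 23)/1) = 46.
  m_5 = 1*46 - 23 = 23, d_5 = (568 - 23^2)/1 = 39/1 = 39: (m_5, d_5) = (m_1, d_1) = (23, 39), so from here the quotients repeat a_1, ..., a_4; the period length is 4.
Hence the expansion of sqrt(568) is a_0 = 23 followed by the repeating block 1, 4, 1, 46 (period 4).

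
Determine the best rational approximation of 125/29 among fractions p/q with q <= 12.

43/10

Expand x = 125/29 as a continued fraction with the Euclidean algorithm:
  125 = 4*29 + 9, so a_0 = 4.
  29 = 3*9 + 2, so a_1 = 3.
  9 = 4*2 + 1, so a_2 = 4.
  2 = 2*1 + 0, so a_3 = 2.
so x = [4; 3, 4, 2].
Convergents (p_i = a_i*p_{i-1} + p_{i-2}, q_i = a_i*q_{i-1} + q_{i-2} with p_{-2}=0, p_{-1}=1, q_{-2}=1, q_{-1}=0), until the denominator exceeds 12:
  i=0: a_0=4, p_0 = 4*1 + 0 = 4, q_0 = 4*0 + 1 = 1.
  i=1: a_1=3, p_1 = 3*4 + 1 = 13, q_1 = 3*1 + 0 = 3.
  i=2: a_2=4, p_2 = 4*13 + 4 = 56, q_2 = 4*3 + 1 = 13.
q_2 = 13 > 12, so the last convergent with denominator <= 12 is p_1/q_1 = 13/3.
The closest fraction with denominator <= 12 is either p_1/q_1 or the intermediate fraction (k*p_1 + p_0)/(k*q_1 + q_0) with the largest k >= 1 whose denominator stays <= 12; these approach x as k grows, and every other convergent or intermediate fraction in range is farther away.
Largest k: floor((12 - q_0)/q_1) = floor((12 - 1)/3) = 3.
That gives (3*13 + 4)/(3*3 + 1) = 43/10.
Compare the errors: |x - 13/3| = |125*3 - 13*29|/(29*3) = 2/87, and |x - 43/10| = |125*10 - 43*29|/(29*10) = 3/290.
Cross-multiplying, 3*87 = 261 < 580 = 2*290, so 3/290 is smaller: the intermediate fraction 43/10 is closer to x than 13/3.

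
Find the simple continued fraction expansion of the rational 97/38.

Run the Euclidean algorithm on 97 and 38; the successive quotients are the partial quotients a_0, a_1, ... (each step inverts the fractional part left over by the previous one):
  97 = 2*38 + 21, so a_0 = 2.
  38 = 1*21 + 17, so a_1 = 1.
  21 = 1*17 + 4, so a_2 = 1.
  17 = 4*4 + 1, so a_3 = 4.
  4 = 4*1 + 0, so a_4 = 4.
The remainder reaches 0 after 5 divisions, so the expansion has 5 partial quotients, read off in order.

[2; 1, 1, 4, 4]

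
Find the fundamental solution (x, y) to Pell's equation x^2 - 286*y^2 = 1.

First expand sqrt(286) as a continued fraction. With x_i = (sqrt(286) + m_i)/d_i and (m_0, d_0) = (0, 1): a_0 = floor(sqrt(286)) = 16, since 16^2 = 256 <= 286 < 289 = 17^2.
Iterate m_{i+1} = d_i*a_i - m_i, d_{i+1} = (286 - m_{i+1}^2)/d_i, a_{i+1} = floor((a_0 + m_{i+1})/d_{i+1}):
  m_1 = 1*16 - 0 = 16, d_1 = (286 - 16^2)/1 = 30/1 = 30, a_1 = floor((16 + 16)/30) = 1.
  m_2 = 30*1 - 16 = 14, d_2 = (286 - 14^2)/30 = 90/30 = 3, a_2 = floor((16 + 14)/3) = 10.
  m_3 = 3*10 - 14 = 16, d_3 = (286 - 16^2)/3 = 30/3 = 10, a_3 = floor((16 + 16)/10) = 3.
  m_4 = 10*3 - 16 = 14, d_4 = (286 - 14^2)/10 = 90/10 = 9, a_4 = floor((16 + 14)/9) = 3.
  m_5 = 9*3 - 14 = 13, d_5 = (286 - 13^2)/9 = 117/9 = 13, a_5 = floor((16 + 13)/13) = 2.
  m_6 = 13*2 - 13 = 13, d_6 = (286 - 13^2)/13 = 117/13 = 9, a_6 = floor((16 + 13)/9) = 3.
  m_7 = 9*3 - 13 = 14, d_7 = (286 - 14^2)/9 = 90/9 = 10, a_7 = floor((16 + 14)/10) = 3.
  m_8 = 10*3 - 14 = 16, d_8 = (286 - 16^2)/10 = 30/10 = 3, a_8 = floor((16 + 16)/3) = 10.
  m_9 = 3*10 - 16 = 14, d_9 = (286 - 14^2)/3 = 90/3 = 30, a_9 = floor((16 + 14)/30) = 1.
  m_10 = 30*1 - 14 = 16, d_10 = (286 - 16^2)/30 = 30/30 = 1, a_10 = floor((16 + 16)/1) = 32.
  m_11 = 1*32 - 16 = 16, d_11 = (286 - 16^2)/1 = 30/1 = 30: (m_11, d_11) = (m_1, d_1) = (16, 30), so from here the quotients repeat a_1, ..., a_10; the period length is 10.
So sqrt(286) = [16; (1, 10, 3, 3, 2, 3, 3, 10, 1, 32)] with period length k = 10.
k is even, so the fundamental solution of x^2 - 286y^2 = 1 is (p_{k-1}, q_{k-1}) = (p_9, q_9); compute convergents through index 9.
Convergents (p_i = a_i*p_{i-1} + p_{i-2}, q_i = a_i*q_{i-1} + q_{i-2} with p_{-2}=0, p_{-1}=1, q_{-2}=1, q_{-1}=0):
  i=0: a_0=16, p_0 = 16*1 + 0 = 16, q_0 = 16*0 + 1 = 1.
  i=1: a_1=1, p_1 = 1*16 + 1 = 17, q_1 = 1*1 + 0 = 1.
  i=2: a_2=10, p_2 = 10*17 + 16 = 186, q_2 = 10*1 + 1 = 11.
  i=3: a_3=3, p_3 = 3*186 + 17 = 575, q_3 = 3*11 + 1 = 34.
  i=4: a_4=3, p_4 = 3*575 + 186 = 1911, q_4 = 3*34 + 11 = 113.
  i=5: a_5=2, p_5 = 2*1911 + 575 = 4397, q_5 = 2*113 + 34 = 260.
  i=6: a_6=3, p_6 = 3*4397 + 1911 = 15102, q_6 = 3*260 + 113 = 893.
  i=7: a_7=3, p_7 = 3*15102 + 4397 = 49703, q_7 = 3*893 + 260 = 2939.
  i=8: a_8=10, p_8 = 10*49703 + 15102 = 512132, q_8 = 10*2939 + 893 = 30283.
  i=9: a_9=1, p_9 = 1*512132 + 49703 = 561835, q_9 = 1*30283 + 2939 = 33222.
Check: 561835^2 - 286*33222^2 = 315658567225 - 315658567224 = 1, so (x, y) = (561835, 33222) solves the equation, and by the theorem it is the least positive solution.

(x, y) = (561835, 33222)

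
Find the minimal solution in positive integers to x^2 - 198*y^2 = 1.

(x, y) = (197, 14)

First expand sqrt(198) as a continued fraction. With x_i = (sqrt(198) + m_i)/d_i and (m_0, d_0) = (0, 1): a_0 = floor(sqrt(198)) = 14, since 14^2 = 196 <= 198 < 225 = 15^2.
Iterate m_{i+1} = d_i*a_i - m_i, d_{i+1} = (198 - m_{i+1}^2)/d_i, a_{i+1} = floor((a_0 + m_{i+1})/d_{i+1}):
  m_1 = 1*14 - 0 = 14, d_1 = (198 - 14^2)/1 = 2/1 = 2, a_1 = floor((14 + 14)/2) = 14.
  m_2 = 2*14 - 14 = 14, d_2 = (198 - 14^2)/2 = 2/2 = 1, a_2 = floor((14 + 14)/1) = 28.
  m_3 = 1*28 - 14 = 14, d_3 = (198 - 14^2)/1 = 2/1 = 2: (m_3, d_3) = (m_1, d_1) = (14, 2), so from here the quotients repeat a_1, a_2; the period length is 2.
So sqrt(198) = [14; (14, 28)] with period length k = 2.
k is even, so the fundamental solution of x^2 - 198y^2 = 1 is (p_{k-1}, q_{k-1}) = (p_1, q_1); compute convergents through index 1.
Convergents (p_i = a_i*p_{i-1} + p_{i-2}, q_i = a_i*q_{i-1} + q_{i-2} with p_{-2}=0, p_{-1}=1, q_{-2}=1, q_{-1}=0):
  i=0: a_0=14, p_0 = 14*1 + 0 = 14, q_0 = 14*0 + 1 = 1.
  i=1: a_1=14, p_1 = 14*14 + 1 = 197, q_1 = 14*1 + 0 = 14.
Check: 197^2 - 198*14^2 = 38809 - 38808 = 1, so (x, y) = (197, 14) solves the equation, and by the theorem it is the least positive solution.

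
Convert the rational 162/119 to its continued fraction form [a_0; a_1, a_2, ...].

Run the Euclidean algorithm on 162 and 119; the successive quotients are the partial quotients a_0, a_1, ... (each step inverts the fractional part left over by the previous one):
  162 = 1*119 + 43, so a_0 = 1.
  119 = 2*43 + 33, so a_1 = 2.
  43 = 1*33 + 10, so a_2 = 1.
  33 = 3*10 + 3, so a_3 = 3.
  10 = 3*3 + 1, so a_4 = 3.
  3 = 3*1 + 0, so a_5 = 3.
The remainder reaches 0 after 6 divisions, so the expansion has 6 partial quotients, read off in order.

[1; 2, 1, 3, 3, 3]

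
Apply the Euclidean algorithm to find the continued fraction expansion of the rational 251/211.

Run the Euclidean algorithm on 251 and 211; the successive quotients are the partial quotients a_0, a_1, ... (each step inverts the fractional part left over by the previous one):
  251 = 1*211 + 40, so a_0 = 1.
  211 = 5*40 + 11, so a_1 = 5.
  40 = 3*11 + 7, so a_2 = 3.
  11 = 1*7 + 4, so a_3 = 1.
  7 = 1*4 + 3, so a_4 = 1.
  4 = 1*3 + 1, so a_5 = 1.
  3 = 3*1 + 0, so a_6 = 3.
The remainder reaches 0 after 7 divisions, so the expansion has 7 partial quotients, read off in order.

[1; 5, 3, 1, 1, 1, 3]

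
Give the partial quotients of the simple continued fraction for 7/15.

Run the Euclidean algorithm on 7 and 15; the successive quotients are the partial quotients a_0, a_1, ... (each step inverts the fractional part left over by the previous one):
  7 = 0*15 + 7, so a_0 = 0.
  15 = 2*7 + 1, so a_1 = 2.
  7 = 7*1 + 0, so a_2 = 7.
The remainder reaches 0 after 3 divisions, so the expansion has 3 partial quotients, read off in order.

[0; 2, 7]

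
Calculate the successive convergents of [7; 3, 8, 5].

Using the convergent recurrence p_i = a_i*p_{i-1} + p_{i-2}, q_i = a_i*q_{i-1} + q_{i-2} with p_{-2}=0, p_{-1}=1, q_{-2}=1, q_{-1}=0:
  i=0: a_0=7, p_0 = 7*1 + 0 = 7, q_0 = 7*0 + 1 = 1.
  i=1: a_1=3, p_1 = 3*7 + 1 = 22, q_1 = 3*1 + 0 = 3.
  i=2: a_2=8, p_2 = 8*22 + 7 = 183, q_2 = 8*3 + 1 = 25.
  i=3: a_3=5, p_3 = 5*183 + 22 = 937, q_3 = 5*25 + 3 = 128.

7/1, 22/3, 183/25, 937/128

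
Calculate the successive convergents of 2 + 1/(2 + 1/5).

Using the convergent recurrence p_i = a_i*p_{i-1} + p_{i-2}, q_i = a_i*q_{i-1} + q_{i-2} with p_{-2}=0, p_{-1}=1, q_{-2}=1, q_{-1}=0:
  i=0: a_0=2, p_0 = 2*1 + 0 = 2, q_0 = 2*0 + 1 = 1.
  i=1: a_1=2, p_1 = 2*2 + 1 = 5, q_1 = 2*1 + 0 = 2.
  i=2: a_2=5, p_2 = 5*5 + 2 = 27, q_2 = 5*2 + 1 = 11.

2/1, 5/2, 27/11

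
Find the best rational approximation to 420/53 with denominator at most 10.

79/10

Expand x = 420/53 as a continued fraction with the Euclidean algorithm:
  420 = 7*53 + 49, so a_0 = 7.
  53 = 1*49 + 4, so a_1 = 1.
  49 = 12*4 + 1, so a_2 = 12.
  4 = 4*1 + 0, so a_3 = 4.
so x = [7; 1, 12, 4].
Convergents (p_i = a_i*p_{i-1} + p_{i-2}, q_i = a_i*q_{i-1} + q_{i-2} with p_{-2}=0, p_{-1}=1, q_{-2}=1, q_{-1}=0), until the denominator exceeds 10:
  i=0: a_0=7, p_0 = 7*1 + 0 = 7, q_0 = 7*0 + 1 = 1.
  i=1: a_1=1, p_1 = 1*7 + 1 = 8, q_1 = 1*1 + 0 = 1.
  i=2: a_2=12, p_2 = 12*8 + 7 = 103, q_2 = 12*1 + 1 = 13.
q_2 = 13 > 10, so the last convergent with denominator <= 10 is p_1/q_1 = 8/1.
The closest fraction with denominator <= 10 is either p_1/q_1 or the intermediate fraction (k*p_1 + p_0)/(k*q_1 + q_0) with the largest k >= 1 whose denominator stays <= 10; these approach x as k grows, and every other convergent or intermediate fraction in range is farther away.
Largest k: floor((10 - q_0)/q_1) = floor((10 - 1)/1) = 9.
That gives (9*8 + 7)/(9*1 + 1) = 79/10.
Compare the errors: |x - 8/1| = |420*1 - 8*53|/(53*1) = 4/53, and |x - 79/10| = |420*10 - 79*53|/(53*10) = 13/530.
Cross-multiplying, 13*53 = 689 < 2120 = 4*530, so 13/530 is smaller: the intermediate fraction 79/10 is closer to x than 8/1.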